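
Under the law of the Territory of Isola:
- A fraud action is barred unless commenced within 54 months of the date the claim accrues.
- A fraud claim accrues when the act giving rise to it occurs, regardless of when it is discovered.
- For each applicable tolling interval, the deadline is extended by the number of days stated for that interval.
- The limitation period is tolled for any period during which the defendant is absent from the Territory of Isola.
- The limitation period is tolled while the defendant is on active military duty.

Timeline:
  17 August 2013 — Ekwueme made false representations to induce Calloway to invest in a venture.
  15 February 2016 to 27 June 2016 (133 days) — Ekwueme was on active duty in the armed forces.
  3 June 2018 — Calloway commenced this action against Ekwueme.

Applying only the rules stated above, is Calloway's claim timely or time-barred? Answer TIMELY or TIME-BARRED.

TIMELY

The claim accrued on 17 August 2013, the date of the act.
Adding the 54 months base period to 17 August 2013 gives a deadline of 17 February 2018, before any tolling.
The defendant's active military service from 15 February 2016 to 27 June 2016 tolled the period for 133 days, extending the deadline to 30 June 2018.
The 3 June 2018 filing precedes the 30 June 2018 deadline; the claim is timely.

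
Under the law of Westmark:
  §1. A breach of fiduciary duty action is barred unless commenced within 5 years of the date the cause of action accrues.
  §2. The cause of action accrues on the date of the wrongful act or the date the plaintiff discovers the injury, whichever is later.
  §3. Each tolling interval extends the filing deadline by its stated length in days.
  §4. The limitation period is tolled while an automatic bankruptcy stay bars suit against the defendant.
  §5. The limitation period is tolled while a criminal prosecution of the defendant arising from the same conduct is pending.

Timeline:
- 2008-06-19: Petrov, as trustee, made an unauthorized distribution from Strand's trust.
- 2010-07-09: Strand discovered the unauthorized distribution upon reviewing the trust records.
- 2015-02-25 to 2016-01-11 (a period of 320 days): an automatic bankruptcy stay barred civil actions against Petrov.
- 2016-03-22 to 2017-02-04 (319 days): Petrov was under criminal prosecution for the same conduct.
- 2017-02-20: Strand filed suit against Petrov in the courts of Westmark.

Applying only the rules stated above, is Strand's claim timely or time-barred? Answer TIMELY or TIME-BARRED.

TIMELY

Taking the later of the act (2008-06-19) and discovery (2010-07-09), the claim accrued on 2010-07-09.
Adding the 5 years base period to 2010-07-09 gives a deadline of 2015-07-09, before any tolling.
The period was tolled for 320 days by the automatic bankruptcy stay (2015-02-25 to 2016-01-11), pushing the deadline to 2016-05-24.
The pending criminal prosecution from 2016-03-22 to 2017-02-04 tolled the period for 319 days, extending the deadline to 2017-04-08.
Filing on 2017-02-20 beat the 2017-04-08 deadline — the action is timely.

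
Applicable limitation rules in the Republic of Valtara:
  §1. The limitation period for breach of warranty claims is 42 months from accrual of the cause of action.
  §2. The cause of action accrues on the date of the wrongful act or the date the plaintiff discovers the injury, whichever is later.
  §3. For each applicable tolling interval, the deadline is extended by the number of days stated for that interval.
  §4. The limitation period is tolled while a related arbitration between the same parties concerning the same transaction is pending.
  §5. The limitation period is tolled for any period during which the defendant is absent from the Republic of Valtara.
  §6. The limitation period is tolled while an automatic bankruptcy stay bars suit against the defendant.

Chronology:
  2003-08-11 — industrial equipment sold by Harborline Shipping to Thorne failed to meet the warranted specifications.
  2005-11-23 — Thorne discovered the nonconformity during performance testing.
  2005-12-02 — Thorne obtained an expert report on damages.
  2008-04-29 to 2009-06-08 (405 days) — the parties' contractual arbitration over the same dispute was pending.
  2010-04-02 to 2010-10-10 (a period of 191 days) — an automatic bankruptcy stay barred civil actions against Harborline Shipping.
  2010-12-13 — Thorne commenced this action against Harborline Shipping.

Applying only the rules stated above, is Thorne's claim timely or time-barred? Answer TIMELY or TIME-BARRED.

TIMELY

Taking the later of the act (2003-08-11) and discovery (2005-11-23), the claim accrued on 2005-11-23.
Adding the 42 months base period to 2005-11-23 gives a deadline of 2009-05-23, before any tolling.
The period was tolled for 405 days by the pending related arbitration (2008-04-29 to 2009-06-08), pushing the deadline to 2010-07-02.
The automatic bankruptcy stay from 2010-04-02 to 2010-10-10 tolled the period for 191 days, extending the deadline to 2011-01-09.
Nothing else in the chronology tolls or restarts the period.
The 2010-12-13 filing precedes the 2011-01-09 deadline; the claim is timely.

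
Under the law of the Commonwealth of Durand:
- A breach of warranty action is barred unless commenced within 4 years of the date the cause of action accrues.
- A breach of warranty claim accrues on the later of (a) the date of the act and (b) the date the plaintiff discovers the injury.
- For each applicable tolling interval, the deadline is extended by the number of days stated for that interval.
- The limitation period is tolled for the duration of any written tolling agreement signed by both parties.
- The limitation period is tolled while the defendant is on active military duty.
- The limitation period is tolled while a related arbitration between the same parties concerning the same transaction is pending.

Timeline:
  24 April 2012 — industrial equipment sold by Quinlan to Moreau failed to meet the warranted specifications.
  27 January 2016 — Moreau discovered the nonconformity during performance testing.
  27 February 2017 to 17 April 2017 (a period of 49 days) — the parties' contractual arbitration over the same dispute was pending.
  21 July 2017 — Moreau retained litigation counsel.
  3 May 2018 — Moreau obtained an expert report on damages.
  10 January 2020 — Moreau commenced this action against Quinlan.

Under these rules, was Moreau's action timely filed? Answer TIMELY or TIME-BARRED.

Because discovery on 27 January 2016 post-dates the 24 April 2012 act, accrual under the later-of rule falls on 27 January 2016.
Adding the 4 years base period to 27 January 2016 gives a deadline of 27 January 2020, before any tolling.
The pending related arbitration from 27 February 2017 to 17 April 2017 tolled the period for 49 days, extending the deadline to 16 March 2020.
None of the other events listed affects the running of the period under the stated rules.
Filing on 10 January 2020 beat the 16 March 2020 deadline — the action is timely.

TIMELY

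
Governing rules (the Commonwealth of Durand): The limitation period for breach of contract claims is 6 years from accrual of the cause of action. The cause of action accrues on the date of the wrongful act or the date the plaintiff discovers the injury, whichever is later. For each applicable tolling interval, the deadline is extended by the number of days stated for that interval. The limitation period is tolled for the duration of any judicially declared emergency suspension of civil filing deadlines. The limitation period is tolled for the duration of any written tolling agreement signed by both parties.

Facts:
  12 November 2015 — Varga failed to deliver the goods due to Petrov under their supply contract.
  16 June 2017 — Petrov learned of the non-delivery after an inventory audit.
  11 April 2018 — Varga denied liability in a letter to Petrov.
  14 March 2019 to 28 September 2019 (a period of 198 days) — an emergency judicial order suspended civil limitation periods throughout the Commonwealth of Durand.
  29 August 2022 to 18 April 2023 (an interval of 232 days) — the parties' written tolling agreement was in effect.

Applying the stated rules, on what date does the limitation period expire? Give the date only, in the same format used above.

The claim accrued on 16 June 2017 — the later of the 12 November 2015 act and the 16 June 2017 discovery.
6 years from 16 June 2017 is 16 June 2023.
The period was tolled for 198 days by the emergency suspension of filing deadlines (14 March 2019 to 28 September 2019), pushing the deadline to 31 December 2023.
The written tolling agreement from 29 August 2022 to 18 April 2023 tolled the period for 232 days, extending the deadline to 19 August 2024.
The other events in the timeline have no effect on the limitation period under the stated rules.

19 August 2024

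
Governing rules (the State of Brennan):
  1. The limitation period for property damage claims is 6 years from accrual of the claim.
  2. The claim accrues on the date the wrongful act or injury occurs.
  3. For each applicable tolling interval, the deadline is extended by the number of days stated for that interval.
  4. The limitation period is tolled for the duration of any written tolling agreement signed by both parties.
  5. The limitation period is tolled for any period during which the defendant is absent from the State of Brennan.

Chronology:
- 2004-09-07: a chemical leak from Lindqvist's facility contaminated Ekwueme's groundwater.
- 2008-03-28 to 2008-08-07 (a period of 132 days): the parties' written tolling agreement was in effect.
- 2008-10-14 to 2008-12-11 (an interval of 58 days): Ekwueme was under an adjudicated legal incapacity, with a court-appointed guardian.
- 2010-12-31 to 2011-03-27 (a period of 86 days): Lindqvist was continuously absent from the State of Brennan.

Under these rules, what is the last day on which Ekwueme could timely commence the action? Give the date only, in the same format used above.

The limitation period began to run on 2004-09-07.
6 years from 2004-09-07 is 2010-09-07.
The period was tolled for 132 days by the written tolling agreement (2008-03-28 to 2008-08-07), pushing the deadline to 2011-01-17.
The period was tolled for 86 days by the defendant's absence from the jurisdiction (2010-12-31 to 2011-03-27), pushing the deadline to 2011-04-13.
The plaintiff's legal incapacity from 2008-10-14 to 2008-12-11 does not toll the period, because no stated rule makes the plaintiff's incapacity a tolling event.

2011-04-13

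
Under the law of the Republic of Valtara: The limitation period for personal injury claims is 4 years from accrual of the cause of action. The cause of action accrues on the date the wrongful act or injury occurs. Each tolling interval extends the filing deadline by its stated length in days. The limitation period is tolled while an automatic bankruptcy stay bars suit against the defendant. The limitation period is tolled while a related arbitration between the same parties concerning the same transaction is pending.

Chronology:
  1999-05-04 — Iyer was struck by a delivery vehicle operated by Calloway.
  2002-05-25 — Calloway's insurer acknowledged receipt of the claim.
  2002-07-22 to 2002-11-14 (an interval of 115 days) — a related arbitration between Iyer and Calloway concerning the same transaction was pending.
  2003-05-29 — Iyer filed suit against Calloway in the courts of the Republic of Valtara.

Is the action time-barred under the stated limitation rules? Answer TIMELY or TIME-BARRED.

The limitation period began to run on 1999-05-04.
4 years from 1999-05-04 is 2003-05-04.
The period was tolled for 115 days by the pending related arbitration (2002-07-22 to 2002-11-14), pushing the deadline to 2003-08-27.
None of the other events listed affects the running of the period under the stated rules.
Iyer filed on 2003-05-29, before the 2003-08-27 deadline, so the action is timely.

TIMELY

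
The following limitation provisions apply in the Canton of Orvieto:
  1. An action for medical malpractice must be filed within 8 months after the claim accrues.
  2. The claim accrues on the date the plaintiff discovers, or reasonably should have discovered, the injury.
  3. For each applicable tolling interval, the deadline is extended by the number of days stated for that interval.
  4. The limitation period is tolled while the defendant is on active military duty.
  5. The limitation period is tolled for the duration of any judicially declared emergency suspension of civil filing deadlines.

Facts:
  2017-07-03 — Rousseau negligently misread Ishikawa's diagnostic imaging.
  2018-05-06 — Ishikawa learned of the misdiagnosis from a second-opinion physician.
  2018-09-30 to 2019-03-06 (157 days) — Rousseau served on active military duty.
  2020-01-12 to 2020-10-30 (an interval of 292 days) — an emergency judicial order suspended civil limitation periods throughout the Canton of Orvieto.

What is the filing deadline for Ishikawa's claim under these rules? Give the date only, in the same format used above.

Accrual is tied to discovery, so the period began on 2018-05-06 rather than on 2017-07-03 when the act occurred.
Adding the 8 months base period to 2018-05-06 gives a deadline of 2019-01-06, before any tolling.
The period was tolled for 157 days by the defendant's active military service (2018-09-30 to 2019-03-06), pushing the deadline to 2019-06-12.
The emergency suspension of filing deadlines starting 2020-01-12 came too late — the period had run on 2019-06-12 — and so does not extend the deadline.

2019-06-12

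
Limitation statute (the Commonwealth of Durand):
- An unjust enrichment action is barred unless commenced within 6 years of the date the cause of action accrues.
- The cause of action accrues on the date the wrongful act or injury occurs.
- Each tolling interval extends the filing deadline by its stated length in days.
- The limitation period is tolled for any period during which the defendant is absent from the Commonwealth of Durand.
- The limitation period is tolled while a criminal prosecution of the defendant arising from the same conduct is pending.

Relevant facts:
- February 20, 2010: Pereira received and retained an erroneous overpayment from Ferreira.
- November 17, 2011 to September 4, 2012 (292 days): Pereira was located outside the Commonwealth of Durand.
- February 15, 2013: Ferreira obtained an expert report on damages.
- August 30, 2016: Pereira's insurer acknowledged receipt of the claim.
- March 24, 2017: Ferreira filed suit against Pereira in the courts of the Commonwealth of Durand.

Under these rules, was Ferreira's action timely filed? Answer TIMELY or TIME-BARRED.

TIME-BARRED

The claim accrued on February 20, 2010, when the wrongful act occurred.
6 years from February 20, 2010 is February 20, 2016.
Because the defendant's absence from the jurisdiction ran from November 17, 2011 to September 4, 2012, the deadline is extended by 292 days to December 8, 2016.
The other events in the timeline have no effect on the limitation period under the stated rules.
Ferreira filed on March 24, 2017, after the December 8, 2016 deadline, so the action is time-barred.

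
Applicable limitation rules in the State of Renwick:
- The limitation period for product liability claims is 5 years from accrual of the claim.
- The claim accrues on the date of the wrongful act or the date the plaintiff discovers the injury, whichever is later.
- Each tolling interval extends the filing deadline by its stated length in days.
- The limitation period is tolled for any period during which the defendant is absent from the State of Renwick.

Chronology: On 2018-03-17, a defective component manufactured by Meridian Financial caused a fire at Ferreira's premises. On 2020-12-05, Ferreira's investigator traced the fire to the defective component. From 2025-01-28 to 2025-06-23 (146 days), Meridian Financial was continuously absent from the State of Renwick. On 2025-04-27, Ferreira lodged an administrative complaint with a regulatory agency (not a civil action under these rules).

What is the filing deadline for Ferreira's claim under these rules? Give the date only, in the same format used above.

The claim accrued on 2020-12-05 — the later of the 2018-03-17 act and the 2020-12-05 discovery.
5 years from 2020-12-05 is 2025-12-05.
The period was tolled for 146 days by the defendant's absence from the jurisdiction (2025-01-28 to 2025-06-23), pushing the deadline to 2026-04-30.
The other events in the timeline have no effect on the limitation period under the stated rules.

2026-04-30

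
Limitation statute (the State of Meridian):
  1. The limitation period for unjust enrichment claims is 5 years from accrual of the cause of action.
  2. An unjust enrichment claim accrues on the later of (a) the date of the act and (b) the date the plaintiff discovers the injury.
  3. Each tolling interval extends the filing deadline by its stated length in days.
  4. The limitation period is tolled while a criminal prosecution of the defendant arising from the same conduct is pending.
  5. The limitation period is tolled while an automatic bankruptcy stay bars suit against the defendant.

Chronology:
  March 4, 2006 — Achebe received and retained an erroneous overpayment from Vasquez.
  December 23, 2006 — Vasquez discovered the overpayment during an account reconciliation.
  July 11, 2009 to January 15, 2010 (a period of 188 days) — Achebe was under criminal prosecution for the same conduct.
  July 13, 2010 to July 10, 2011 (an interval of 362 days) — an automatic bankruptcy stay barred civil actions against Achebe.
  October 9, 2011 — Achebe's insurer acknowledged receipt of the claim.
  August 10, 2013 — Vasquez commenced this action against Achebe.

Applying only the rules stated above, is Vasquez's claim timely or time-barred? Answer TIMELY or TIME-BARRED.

TIME-BARRED

Because discovery on December 23, 2006 post-dates the March 4, 2006 act, accrual under the later-of rule falls on December 23, 2006.
The untolled deadline — 5 years after December 23, 2006 — is December 23, 2011.
Because the pending criminal prosecution ran from July 11, 2009 to January 15, 2010, the deadline is extended by 188 days to June 28, 2012.
The period was tolled for 362 days by the automatic bankruptcy stay (July 13, 2010 to July 10, 2011), pushing the deadline to June 25, 2013.
The other events in the timeline have no effect on the limitation period under the stated rules.
Vasquez filed on August 10, 2013, after the June 25, 2013 deadline, so the action is time-barred.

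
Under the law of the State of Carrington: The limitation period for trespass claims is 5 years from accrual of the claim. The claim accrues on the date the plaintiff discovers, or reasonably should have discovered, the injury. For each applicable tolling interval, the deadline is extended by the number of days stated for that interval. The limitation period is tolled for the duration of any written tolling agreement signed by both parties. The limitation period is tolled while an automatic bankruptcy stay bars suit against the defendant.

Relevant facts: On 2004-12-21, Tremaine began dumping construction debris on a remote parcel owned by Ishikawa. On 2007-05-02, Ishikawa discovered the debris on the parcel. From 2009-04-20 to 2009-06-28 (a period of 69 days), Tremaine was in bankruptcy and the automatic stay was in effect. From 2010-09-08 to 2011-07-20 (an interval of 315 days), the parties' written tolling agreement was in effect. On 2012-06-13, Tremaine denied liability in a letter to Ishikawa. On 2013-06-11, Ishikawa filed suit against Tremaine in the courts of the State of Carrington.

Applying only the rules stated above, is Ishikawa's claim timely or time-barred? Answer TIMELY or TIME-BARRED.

TIME-BARRED

Under the discovery rule, the claim accrued on 2007-05-02, when Ishikawa discovered the injury — not on the 2004-12-21 date of the underlying act.
5 years from 2007-05-02 is 2012-05-02.
The automatic bankruptcy stay from 2009-04-20 to 2009-06-28 tolled the period for 69 days, extending the deadline to 2012-07-10.
Because the written tolling agreement ran from 2010-09-08 to 2011-07-20, the deadline is extended by 315 days to 2013-05-21.
The other events in the timeline have no effect on the limitation period under the stated rules.
The 2013-06-11 filing falls after the 2013-05-21 deadline; the claim is time-barred.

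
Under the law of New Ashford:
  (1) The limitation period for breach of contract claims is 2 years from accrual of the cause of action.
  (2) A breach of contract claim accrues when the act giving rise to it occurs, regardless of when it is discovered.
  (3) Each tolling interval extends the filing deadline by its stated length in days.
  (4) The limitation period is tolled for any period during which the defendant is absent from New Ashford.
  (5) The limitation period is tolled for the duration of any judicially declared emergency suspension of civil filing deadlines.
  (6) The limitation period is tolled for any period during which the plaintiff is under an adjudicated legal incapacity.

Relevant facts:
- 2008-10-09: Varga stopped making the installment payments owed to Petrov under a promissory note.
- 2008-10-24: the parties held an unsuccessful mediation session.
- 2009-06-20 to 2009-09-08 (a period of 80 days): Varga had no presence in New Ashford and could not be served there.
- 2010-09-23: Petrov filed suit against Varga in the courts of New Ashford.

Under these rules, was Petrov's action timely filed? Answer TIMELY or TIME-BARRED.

The limitation period began to run on 2008-10-09.
The untolled deadline — 2 years after 2008-10-09 — is 2010-10-09.
The defendant's absence from the jurisdiction from 2009-06-20 to 2009-09-08 tolled the period for 80 days, extending the deadline to 2010-12-28.
None of the other events listed affects the running of the period under the stated rules.
The 2010-09-23 filing precedes the 2010-12-28 deadline; the claim is timely.

TIMELY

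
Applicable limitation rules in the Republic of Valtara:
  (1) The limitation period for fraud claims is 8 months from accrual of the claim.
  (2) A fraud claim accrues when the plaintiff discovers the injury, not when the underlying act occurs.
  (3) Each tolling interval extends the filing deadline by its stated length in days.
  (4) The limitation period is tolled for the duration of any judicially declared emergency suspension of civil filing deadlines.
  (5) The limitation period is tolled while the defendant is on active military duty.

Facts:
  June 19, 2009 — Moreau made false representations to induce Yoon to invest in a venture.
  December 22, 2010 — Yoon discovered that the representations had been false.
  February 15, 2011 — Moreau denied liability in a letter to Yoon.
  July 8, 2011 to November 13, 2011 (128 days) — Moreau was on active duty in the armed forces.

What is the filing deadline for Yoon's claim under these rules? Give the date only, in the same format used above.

December 28, 2011

The claim did not accrue until Yoon discovered the injury on December 22, 2010; the June 19, 2009 act date does not start the clock under the stated rule.
8 months from December 22, 2010 is August 22, 2011.
Because the defendant's active military service ran from July 8, 2011 to November 13, 2011, the deadline is extended by 128 days to December 28, 2011.
None of the other events listed affects the running of the period under the stated rules.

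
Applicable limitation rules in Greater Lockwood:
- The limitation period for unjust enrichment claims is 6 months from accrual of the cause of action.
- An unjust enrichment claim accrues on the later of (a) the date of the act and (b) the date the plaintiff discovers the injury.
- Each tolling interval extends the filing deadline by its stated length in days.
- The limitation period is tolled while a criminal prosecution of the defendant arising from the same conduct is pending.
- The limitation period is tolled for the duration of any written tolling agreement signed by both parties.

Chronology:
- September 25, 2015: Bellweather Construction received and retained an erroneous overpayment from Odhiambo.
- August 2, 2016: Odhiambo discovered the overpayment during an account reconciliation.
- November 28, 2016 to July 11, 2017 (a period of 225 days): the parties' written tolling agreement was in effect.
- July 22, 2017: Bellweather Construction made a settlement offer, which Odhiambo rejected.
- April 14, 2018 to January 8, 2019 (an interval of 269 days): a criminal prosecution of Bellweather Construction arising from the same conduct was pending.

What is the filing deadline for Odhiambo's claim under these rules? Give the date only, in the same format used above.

September 15, 2017

Because discovery on August 2, 2016 post-dates the September 25, 2015 act, accrual under the later-of rule falls on August 2, 2016.
Adding the 6 months base period to August 2, 2016 gives a deadline of February 2, 2017, before any tolling.
The period was tolled for 225 days by the written tolling agreement (November 28, 2016 to July 11, 2017), pushing the deadline to September 15, 2017.
The pending criminal prosecution starting April 14, 2018 came too late — the period had run on September 15, 2017 — and so does not extend the deadline.
The other events in the timeline have no effect on the limitation period under the stated rules.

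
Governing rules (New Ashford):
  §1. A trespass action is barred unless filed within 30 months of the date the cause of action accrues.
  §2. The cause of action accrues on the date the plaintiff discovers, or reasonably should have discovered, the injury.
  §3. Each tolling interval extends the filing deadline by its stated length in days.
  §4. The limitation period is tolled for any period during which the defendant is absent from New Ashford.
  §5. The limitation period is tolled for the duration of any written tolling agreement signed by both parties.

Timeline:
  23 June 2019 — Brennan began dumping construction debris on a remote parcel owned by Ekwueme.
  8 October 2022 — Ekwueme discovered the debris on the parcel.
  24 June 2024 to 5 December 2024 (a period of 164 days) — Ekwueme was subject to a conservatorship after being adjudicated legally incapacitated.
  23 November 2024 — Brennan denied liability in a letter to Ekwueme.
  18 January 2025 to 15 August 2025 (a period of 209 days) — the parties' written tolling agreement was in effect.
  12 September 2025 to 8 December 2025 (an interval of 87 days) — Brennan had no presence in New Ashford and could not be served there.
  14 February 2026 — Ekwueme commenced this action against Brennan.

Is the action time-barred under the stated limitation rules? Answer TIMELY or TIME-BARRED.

TIME-BARRED

The claim did not accrue until Ekwueme discovered the injury on 8 October 2022; the 23 June 2019 act date does not start the clock under the stated rule.
The untolled deadline — 30 months after 8 October 2022 — is 8 April 2025.
The period was tolled for 209 days by the written tolling agreement (18 January 2025 to 15 August 2025), pushing the deadline to 3 November 2025.
Because the defendant's absence from the jurisdiction ran from 12 September 2025 to 8 December 2025, the deadline is extended by 87 days to 29 January 2026.
The plaintiff's legal incapacity from 24 June 2024 to 5 December 2024 does not toll the period, because no stated rule makes the plaintiff's incapacity a tolling event.
The other events in the timeline have no effect on the limitation period under the stated rules.
Filing on 14 February 2026 missed the 29 January 2026 deadline — the action is time-barred.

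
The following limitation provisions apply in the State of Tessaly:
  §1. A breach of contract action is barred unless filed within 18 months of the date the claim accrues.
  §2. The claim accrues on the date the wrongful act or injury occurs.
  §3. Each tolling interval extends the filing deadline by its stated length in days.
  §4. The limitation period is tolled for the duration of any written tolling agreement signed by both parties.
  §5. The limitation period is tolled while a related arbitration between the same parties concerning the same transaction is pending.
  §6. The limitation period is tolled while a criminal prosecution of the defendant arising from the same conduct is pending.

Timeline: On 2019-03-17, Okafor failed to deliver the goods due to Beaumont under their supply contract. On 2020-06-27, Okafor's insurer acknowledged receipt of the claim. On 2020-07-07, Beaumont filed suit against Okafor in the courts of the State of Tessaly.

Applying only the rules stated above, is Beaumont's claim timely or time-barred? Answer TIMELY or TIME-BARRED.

TIMELY

The claim accrued on 2019-03-17, the date of the act.
Adding the 18 months base period to 2019-03-17 gives a deadline of 2020-09-17, before any tolling.
Nothing else in the chronology tolls or restarts the period.
Filing on 2020-07-07 beat the 2020-09-17 deadline — the action is timely.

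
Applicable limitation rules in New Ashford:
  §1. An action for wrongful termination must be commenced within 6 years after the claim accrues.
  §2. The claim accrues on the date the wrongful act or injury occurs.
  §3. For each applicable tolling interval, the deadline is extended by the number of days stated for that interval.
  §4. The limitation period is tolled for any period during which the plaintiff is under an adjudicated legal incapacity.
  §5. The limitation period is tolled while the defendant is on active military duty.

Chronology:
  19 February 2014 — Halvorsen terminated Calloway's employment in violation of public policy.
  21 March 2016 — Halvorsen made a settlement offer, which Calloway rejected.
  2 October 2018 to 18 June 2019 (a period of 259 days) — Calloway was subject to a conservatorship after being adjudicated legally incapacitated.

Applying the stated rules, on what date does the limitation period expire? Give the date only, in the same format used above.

4 November 2020

The claim accrued on 19 February 2014, the date of the act.
The untolled deadline — 6 years after 19 February 2014 — is 19 February 2020.
Because the plaintiff's legal incapacity ran from 2 October 2018 to 18 June 2019, the deadline is extended by 259 days to 4 November 2020.
Nothing else in the chronology tolls or restarts the period.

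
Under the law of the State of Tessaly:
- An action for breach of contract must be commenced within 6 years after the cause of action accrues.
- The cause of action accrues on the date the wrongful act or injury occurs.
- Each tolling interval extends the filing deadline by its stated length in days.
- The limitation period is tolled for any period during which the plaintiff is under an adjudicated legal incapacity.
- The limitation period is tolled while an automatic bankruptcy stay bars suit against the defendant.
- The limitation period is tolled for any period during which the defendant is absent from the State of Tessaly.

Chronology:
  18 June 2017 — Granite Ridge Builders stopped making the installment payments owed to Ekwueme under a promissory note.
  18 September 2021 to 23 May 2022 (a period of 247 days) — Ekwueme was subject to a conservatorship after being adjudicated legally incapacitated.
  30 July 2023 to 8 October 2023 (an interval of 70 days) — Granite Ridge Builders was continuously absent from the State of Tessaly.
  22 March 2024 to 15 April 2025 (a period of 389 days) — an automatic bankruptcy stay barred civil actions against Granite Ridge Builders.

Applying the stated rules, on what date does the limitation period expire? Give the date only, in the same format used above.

The claim accrued on 18 June 2017, when the wrongful act occurred.
Adding the 6 years base period to 18 June 2017 gives a deadline of 18 June 2023, before any tolling.
Because the plaintiff's legal incapacity ran from 18 September 2021 to 23 May 2022, the deadline is extended by 247 days to 20 February 2024.
The defendant's absence from the jurisdiction from 30 July 2023 to 8 October 2023 tolled the period for 70 days, extending the deadline to 30 April 2024.
The period was tolled for 389 days by the automatic bankruptcy stay (22 March 2024 to 15 April 2025), pushing the deadline to 24 May 2025.

24 May 2025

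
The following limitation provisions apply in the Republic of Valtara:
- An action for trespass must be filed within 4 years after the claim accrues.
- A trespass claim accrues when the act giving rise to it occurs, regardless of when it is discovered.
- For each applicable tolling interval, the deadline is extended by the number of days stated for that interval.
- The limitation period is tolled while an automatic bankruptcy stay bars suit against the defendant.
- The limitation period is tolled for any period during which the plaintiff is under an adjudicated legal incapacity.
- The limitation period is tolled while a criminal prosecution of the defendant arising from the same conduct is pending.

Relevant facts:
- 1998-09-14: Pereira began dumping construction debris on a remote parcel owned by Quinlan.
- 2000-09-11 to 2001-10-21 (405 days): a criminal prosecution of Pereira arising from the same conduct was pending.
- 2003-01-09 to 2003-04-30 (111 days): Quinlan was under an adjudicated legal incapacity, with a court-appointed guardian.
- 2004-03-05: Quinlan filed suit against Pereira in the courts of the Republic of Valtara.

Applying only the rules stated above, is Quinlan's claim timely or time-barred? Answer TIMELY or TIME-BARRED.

The claim accrued on 1998-09-14, the date of the act.
Adding the 4 years base period to 1998-09-14 gives a deadline of 2002-09-14, before any tolling.
The period was tolled for 405 days by the pending criminal prosecution (2000-09-11 to 2001-10-21), pushing the deadline to 2003-10-24.
Because the plaintiff's legal incapacity ran from 2003-01-09 to 2003-04-30, the deadline is extended by 111 days to 2004-02-12.
Quinlan filed on 2004-03-05, after the 2004-02-12 deadline, so the action is time-barred.

TIME-BARRED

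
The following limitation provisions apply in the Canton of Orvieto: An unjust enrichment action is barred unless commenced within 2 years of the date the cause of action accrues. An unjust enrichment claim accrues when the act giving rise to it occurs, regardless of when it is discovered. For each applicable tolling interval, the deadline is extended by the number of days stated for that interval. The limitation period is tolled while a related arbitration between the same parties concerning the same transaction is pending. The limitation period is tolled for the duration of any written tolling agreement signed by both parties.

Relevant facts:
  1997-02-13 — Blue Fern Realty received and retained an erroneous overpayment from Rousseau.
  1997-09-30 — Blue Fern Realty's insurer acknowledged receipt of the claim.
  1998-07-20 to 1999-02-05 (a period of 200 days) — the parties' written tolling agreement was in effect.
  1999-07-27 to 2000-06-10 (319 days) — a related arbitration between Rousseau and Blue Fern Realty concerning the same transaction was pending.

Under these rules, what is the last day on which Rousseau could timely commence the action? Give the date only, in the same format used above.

The limitation period began to run on 1997-02-13.
2 years from 1997-02-13 is 1999-02-13.
The written tolling agreement from 1998-07-20 to 1999-02-05 tolled the period for 200 days, extending the deadline to 1999-09-01.
Because the pending related arbitration ran from 1999-07-27 to 2000-06-10, the deadline is extended by 319 days to 2000-07-16.
None of the other events listed affects the running of the period under the stated rules.

2000-07-16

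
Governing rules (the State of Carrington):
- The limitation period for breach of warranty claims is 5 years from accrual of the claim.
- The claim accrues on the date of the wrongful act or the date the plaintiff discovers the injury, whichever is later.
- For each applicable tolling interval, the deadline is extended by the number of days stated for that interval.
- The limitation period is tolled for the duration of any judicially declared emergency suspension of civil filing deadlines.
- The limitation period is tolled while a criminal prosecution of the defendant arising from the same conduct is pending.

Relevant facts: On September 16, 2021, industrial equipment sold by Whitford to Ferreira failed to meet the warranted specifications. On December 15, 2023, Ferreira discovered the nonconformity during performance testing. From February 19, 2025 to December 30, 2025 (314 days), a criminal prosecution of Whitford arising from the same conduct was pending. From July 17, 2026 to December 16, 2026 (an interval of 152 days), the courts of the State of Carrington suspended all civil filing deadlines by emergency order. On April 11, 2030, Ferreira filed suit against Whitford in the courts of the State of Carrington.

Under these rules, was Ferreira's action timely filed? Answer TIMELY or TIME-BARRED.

TIME-BARRED

Taking the later of the act (September 16, 2021) and discovery (December 15, 2023), the claim accrued on December 15, 2023.
Adding the 5 years base period to December 15, 2023 gives a deadline of December 15, 2028, before any tolling.
The period was tolled for 314 days by the pending criminal prosecution (February 19, 2025 to December 30, 2025), pushing the deadline to October 25, 2029.
The period was tolled for 152 days by the emergency suspension of filing deadlines (July 17, 2026 to December 16, 2026), pushing the deadline to March 26, 2030.
Filing on April 11, 2030 missed the March 26, 2030 deadline — the action is time-barred.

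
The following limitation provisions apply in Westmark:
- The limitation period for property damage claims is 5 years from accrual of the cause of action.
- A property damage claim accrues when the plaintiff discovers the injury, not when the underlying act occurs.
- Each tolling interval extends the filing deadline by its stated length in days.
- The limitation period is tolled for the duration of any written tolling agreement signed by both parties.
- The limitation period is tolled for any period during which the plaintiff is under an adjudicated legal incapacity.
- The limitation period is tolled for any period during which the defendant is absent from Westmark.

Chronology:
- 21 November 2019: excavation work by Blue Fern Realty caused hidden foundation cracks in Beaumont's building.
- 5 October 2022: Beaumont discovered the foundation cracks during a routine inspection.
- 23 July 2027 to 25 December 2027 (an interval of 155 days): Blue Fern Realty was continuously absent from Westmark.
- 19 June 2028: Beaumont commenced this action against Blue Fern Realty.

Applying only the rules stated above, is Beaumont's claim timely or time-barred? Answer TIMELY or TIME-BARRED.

Under the discovery rule, the claim accrued on 5 October 2022, when Beaumont discovered the injury — not on the 21 November 2019 date of the underlying act.
Adding the 5 years base period to 5 October 2022 gives a deadline of 5 October 2027, before any tolling.
The period was tolled for 155 days by the defendant's absence from the jurisdiction (23 July 2027 to 25 December 2027), pushing the deadline to 8 March 2028.
Filing on 19 June 2028 missed the 8 March 2028 deadline — the action is time-barred.

TIME-BARRED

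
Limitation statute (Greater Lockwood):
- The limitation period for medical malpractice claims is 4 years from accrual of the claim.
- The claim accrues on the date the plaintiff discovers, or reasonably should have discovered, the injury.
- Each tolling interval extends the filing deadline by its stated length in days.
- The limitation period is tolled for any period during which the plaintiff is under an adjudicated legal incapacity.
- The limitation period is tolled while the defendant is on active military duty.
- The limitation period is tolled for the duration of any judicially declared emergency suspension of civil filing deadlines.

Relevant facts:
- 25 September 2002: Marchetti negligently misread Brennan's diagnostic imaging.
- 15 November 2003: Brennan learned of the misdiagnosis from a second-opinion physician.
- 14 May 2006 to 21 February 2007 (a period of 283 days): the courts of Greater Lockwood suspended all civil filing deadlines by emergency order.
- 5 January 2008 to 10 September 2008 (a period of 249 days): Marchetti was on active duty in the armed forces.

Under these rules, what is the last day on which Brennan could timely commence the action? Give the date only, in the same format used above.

Under the discovery rule, the claim accrued on 15 November 2003, when Brennan discovered the injury — not on the 25 September 2002 date of the underlying act.
4 years from 15 November 2003 is 15 November 2007.
The period was tolled for 283 days by the emergency suspension of filing deadlines (14 May 2006 to 21 February 2007), pushing the deadline to 24 August 2008.
The defendant's active military service from 5 January 2008 to 10 September 2008 tolled the period for 249 days, extending the deadline to 30 April 2009.

30 April 2009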